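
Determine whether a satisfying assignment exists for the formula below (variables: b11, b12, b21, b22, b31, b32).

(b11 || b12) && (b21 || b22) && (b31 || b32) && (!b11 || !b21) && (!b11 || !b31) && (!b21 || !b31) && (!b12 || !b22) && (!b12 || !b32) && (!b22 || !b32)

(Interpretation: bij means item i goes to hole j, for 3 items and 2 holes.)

No, unsatisfiable

Try b11 = true.
The clause (!b21) is unit, so b21 = false.
The clause (b22) is unit, so b22 = true.
The clause (!b31) is unit, so b31 = false.
The clause (b32) is unit, so b32 = true.
Now (!b32) is unsatisfied and unit — conflict.
That branch fails; take b11 = false instead.
The clause (b12) is unit, so b12 = true.
The clause (!b22) is unit, so b22 = false.
The clause (b21) is unit, so b21 = true.
The clause (!b31) is unit, so b31 = false.
The clause (b32) is unit, so b32 = true.
Now (!b32) is unsatisfied and unit — conflict.
Either choice for b11 ends in contradiction.
No assignment satisfies every clause.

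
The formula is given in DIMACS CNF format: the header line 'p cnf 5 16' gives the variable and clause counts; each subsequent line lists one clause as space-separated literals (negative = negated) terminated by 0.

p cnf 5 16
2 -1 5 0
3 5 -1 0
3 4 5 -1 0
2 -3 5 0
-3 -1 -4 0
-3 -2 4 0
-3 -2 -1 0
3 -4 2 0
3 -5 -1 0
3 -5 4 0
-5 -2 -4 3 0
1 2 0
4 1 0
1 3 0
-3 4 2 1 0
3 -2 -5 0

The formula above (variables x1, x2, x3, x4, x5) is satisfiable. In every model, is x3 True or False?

Suppose x3 = False.
(x1) alone gives x1 = True.
(x5) alone gives x5 = True.
Now (¬x5) is unsatisfied and unit — conflict.
So every satisfying assignment has x3 = True.

True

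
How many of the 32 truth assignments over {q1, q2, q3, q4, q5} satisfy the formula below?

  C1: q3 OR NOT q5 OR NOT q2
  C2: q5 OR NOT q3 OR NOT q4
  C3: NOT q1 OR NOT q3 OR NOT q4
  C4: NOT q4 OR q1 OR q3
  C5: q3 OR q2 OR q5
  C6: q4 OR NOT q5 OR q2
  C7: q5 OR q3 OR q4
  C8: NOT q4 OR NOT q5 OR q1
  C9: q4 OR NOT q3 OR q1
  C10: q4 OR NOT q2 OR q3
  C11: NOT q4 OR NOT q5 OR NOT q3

5

There are 2^5 = 32 truth assignments over (q1, q2, q3, q4, q5).
Split on q3. With q3 = true, the clauses containing q3 are satisfied and NOT q3 drops from the rest; 3 of the 2^4 = 16 assignments to the other variables satisfy what remains.
With q3 = false, by the same count on the reduced clause set, 2 assignments work.
(One model: q1=T, q2=F, q3=F, q4=T, q5=T.)
Total: 3 + 2 = 5.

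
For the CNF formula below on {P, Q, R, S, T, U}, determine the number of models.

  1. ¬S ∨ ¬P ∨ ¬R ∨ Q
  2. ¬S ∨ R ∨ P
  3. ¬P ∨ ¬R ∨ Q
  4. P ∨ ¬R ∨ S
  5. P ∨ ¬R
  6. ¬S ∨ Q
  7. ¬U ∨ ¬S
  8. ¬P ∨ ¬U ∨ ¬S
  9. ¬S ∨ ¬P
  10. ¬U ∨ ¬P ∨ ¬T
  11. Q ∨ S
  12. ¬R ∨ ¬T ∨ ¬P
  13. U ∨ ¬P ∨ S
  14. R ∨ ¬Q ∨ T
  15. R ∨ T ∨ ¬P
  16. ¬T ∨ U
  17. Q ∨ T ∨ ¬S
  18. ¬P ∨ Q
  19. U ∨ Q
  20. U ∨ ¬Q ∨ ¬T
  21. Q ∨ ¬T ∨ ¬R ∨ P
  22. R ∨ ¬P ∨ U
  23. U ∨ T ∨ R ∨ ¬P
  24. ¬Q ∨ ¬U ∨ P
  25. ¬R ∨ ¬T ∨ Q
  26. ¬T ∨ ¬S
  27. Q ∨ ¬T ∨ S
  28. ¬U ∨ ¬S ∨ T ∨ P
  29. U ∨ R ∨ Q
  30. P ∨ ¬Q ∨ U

1

There are 2^6 = 64 truth assignments over (P, Q, R, S, T, U).
Split on Q. With Q = True, the clauses containing Q are satisfied and ¬Q drops from the rest; 1 of the 2^5 = 32 assignments to the other variables satisfy what remains.
With Q = False, by the same count on the reduced clause set, 0 assignments work.
Total: 1 + 0 = 1.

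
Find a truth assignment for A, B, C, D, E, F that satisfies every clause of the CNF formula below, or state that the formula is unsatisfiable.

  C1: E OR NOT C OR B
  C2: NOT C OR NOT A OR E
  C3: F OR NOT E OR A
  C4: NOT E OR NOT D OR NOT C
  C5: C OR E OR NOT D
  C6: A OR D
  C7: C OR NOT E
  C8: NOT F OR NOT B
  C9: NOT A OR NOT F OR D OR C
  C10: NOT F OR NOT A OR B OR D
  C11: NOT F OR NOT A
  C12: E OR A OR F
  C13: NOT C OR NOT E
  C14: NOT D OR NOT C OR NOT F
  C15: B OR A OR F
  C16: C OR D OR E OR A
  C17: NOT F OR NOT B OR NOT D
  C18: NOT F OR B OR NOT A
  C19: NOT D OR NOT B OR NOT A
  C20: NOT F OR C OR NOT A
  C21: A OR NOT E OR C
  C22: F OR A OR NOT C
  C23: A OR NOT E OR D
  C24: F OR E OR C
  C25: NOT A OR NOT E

Try A = true.
(NOT F) alone gives F = false.
(NOT E) alone gives E = false.
(NOT C) alone gives C = false.
That conflicts with the unit clause (C).
Undo A and try A = false.
(D) alone gives D = true.
Try F = true.
(NOT B) alone gives B = false.
(NOT C) alone gives C = false.
(E) alone gives E = true.
That conflicts with the unit clause (NOT E).
Undo F and try F = false.
(NOT E) alone gives E = false.
That conflicts with the unit clause (E).
Neither F = true nor F = false works.
Neither A = true nor A = false works.

UNSATISFIABLE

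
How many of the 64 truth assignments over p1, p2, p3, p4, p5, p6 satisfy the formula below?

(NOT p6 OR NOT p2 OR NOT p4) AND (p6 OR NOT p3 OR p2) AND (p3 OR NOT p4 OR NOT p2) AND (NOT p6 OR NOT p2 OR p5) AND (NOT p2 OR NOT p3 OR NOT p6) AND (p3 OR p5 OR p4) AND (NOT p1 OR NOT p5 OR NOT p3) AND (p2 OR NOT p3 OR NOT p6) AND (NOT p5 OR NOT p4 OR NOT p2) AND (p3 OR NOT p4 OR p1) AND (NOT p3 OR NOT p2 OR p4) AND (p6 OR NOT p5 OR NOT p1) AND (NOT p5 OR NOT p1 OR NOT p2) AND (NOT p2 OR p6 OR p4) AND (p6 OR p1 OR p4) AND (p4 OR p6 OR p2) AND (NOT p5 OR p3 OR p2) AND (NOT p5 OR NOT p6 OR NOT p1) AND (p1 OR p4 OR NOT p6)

4

There are 2^6 = 64 truth assignments over (p1, p2, p3, p4, p5, p6).
Split on p6. With p6 = true, the clauses containing p6 are satisfied and NOT p6 drops from the rest; 1 of the 2^5 = 32 assignments to the other variables satisfy what remains.
With p6 = false, by the same count on the reduced clause set, 3 assignments work.
(One model: p1=F, p2=T, p3=T, p4=T, p5=F, p6=F.)
Total: 1 + 3 = 4.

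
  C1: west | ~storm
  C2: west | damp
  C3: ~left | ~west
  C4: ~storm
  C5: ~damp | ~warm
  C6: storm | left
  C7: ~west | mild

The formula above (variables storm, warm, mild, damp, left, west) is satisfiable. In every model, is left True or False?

Suppose left = 0.
From the singleton clause (~storm), storm = 0.
That conflicts with the unit clause (storm).
So every satisfying assignment has left = True.

True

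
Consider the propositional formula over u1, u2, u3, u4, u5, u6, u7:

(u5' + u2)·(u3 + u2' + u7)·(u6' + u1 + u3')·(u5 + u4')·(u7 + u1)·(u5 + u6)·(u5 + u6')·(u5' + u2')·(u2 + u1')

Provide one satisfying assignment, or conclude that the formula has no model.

UNSATISFIABLE

Suppose u5 = 0.
Unit clause (u4') forces u4 = 0.
Unit clause (u6) forces u6 = 1.
But (u6') is also a unit clause — contradiction.
That branch fails; take u5 = 1 instead.
Unit clause (u2) forces u2 = 1.
But (u2') is also a unit clause — contradiction.
Either choice for u5 ends in contradiction.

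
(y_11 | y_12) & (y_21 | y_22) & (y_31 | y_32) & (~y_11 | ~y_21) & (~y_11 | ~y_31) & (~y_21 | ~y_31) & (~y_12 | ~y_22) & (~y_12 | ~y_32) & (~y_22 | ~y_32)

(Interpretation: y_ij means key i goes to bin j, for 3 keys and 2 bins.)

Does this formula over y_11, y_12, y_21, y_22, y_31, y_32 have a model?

Suppose y_11 = 1.
(~y_21) alone gives y_21 = 0.
(y_22) alone gives y_22 = 1.
(~y_31) alone gives y_31 = 0.
(y_32) alone gives y_32 = 1.
That conflicts with the unit clause (~y_32).
Undo y_11 and try y_11 = 0.
(y_12) alone gives y_12 = 1.
(~y_22) alone gives y_22 = 0.
(y_21) alone gives y_21 = 1.
(~y_31) alone gives y_31 = 0.
(y_32) alone gives y_32 = 1.
That conflicts with the unit clause (~y_32).
Either choice for y_11 ends in contradiction.
No assignment satisfies every clause.

No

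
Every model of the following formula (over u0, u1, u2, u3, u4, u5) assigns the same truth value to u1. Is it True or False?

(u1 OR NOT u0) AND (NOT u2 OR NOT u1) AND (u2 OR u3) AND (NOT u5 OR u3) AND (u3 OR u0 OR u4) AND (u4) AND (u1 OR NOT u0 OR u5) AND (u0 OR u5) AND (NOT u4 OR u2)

False

Suppose u1 = true.
Unit clause (NOT u2) forces u2 = false.
Unit clause (u3) forces u3 = true.
Unit clause (u4) forces u4 = true.
That conflicts with the unit clause (NOT u4).
So every satisfying assignment has u1 = False.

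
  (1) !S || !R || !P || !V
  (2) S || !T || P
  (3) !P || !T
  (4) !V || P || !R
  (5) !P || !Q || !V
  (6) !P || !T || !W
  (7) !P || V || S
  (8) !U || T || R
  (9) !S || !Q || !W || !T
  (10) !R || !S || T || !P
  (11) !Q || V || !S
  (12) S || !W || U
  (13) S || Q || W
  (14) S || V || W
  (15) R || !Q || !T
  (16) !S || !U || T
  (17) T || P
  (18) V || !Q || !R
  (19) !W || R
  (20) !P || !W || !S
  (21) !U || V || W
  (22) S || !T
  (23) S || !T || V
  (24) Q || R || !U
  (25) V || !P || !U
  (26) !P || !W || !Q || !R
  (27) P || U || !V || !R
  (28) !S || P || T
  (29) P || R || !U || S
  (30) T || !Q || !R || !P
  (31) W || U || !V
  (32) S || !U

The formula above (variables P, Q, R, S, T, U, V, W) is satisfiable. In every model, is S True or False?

Suppose S = false.
Unit clause (!T) forces T = false.
Unit clause (P) forces P = true.
Unit clause (V) forces V = true.
Unit clause (!Q) forces Q = false.
Unit clause (W) forces W = true.
Unit clause (U) forces U = true.
That conflicts with the unit clause (!U).
So every satisfying assignment has S = True.

True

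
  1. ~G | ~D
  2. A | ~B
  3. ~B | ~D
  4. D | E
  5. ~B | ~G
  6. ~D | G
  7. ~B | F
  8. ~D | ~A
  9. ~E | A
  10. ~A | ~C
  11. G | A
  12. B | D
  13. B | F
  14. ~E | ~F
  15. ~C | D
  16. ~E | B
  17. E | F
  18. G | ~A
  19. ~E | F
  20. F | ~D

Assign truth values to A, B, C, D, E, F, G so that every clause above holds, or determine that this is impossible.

UNSATISFIABLE

Try G = 0.
The clause (~D) is unit, so D = 0.
The clause (E) is unit, so E = 1.
The clause (A) is unit, so A = 1.
But (~A) is also a unit clause — contradiction.
Backtrack on G: now try G = 1.
The clause (~D) is unit, so D = 0.
The clause (E) is unit, so E = 1.
The clause (~B) is unit, so B = 0.
But (B) is also a unit clause — contradiction.
Neither G = 1 nor G = 0 works.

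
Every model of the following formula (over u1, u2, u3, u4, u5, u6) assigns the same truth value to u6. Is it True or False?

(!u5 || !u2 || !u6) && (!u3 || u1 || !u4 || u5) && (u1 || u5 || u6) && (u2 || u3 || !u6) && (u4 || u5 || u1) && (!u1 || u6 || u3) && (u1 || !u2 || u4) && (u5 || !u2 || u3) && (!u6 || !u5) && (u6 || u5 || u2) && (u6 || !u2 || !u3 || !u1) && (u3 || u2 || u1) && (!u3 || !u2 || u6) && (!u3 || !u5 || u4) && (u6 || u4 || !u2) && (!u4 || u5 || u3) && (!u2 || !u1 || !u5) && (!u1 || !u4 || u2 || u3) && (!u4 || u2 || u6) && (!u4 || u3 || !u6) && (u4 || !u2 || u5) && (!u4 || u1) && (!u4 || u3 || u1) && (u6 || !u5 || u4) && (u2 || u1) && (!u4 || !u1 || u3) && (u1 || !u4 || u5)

True

Suppose u6 = false.
Suppose u1 = true.
(u3) alone gives u3 = true.
(!u2) alone gives u2 = false.
(u5) alone gives u5 = true.
(u4) alone gives u4 = true.
Now (!u4) is unsatisfied and unit — conflict.
Backtrack on u1: now try u1 = false.
(u5) alone gives u5 = true.
(!u4) alone gives u4 = false.
Now (u4) is unsatisfied and unit — conflict.
Either choice for u1 ends in contradiction.
So every satisfying assignment has u6 = True.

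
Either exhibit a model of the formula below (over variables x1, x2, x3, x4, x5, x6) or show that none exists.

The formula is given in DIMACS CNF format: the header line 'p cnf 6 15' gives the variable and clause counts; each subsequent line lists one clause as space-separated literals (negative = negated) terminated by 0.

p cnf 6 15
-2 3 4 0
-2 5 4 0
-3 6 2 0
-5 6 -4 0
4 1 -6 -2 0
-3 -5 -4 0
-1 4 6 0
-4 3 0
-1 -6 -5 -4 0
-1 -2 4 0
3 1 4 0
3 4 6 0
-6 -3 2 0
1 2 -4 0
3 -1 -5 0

x1: True,  x2: True,  x3: True,  x4: True,  x5: False,  x6: False

Branch on x4: set x4 = True.
Unit clause (x3) forces x3 = True.
Unit clause (¬x5) forces x5 = False.
Branch on x6: set x6 = False.
Unit clause (x2) forces x2 = True.
Every clause is now satisfied; x1 is unconstrained.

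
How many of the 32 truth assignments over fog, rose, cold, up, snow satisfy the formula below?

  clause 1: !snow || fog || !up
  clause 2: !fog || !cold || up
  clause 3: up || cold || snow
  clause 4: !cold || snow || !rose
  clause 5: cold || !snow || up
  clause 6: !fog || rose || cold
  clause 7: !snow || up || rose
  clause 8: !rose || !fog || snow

9

There are 2^5 = 32 truth assignments over (fog, rose, cold, up, snow).
Split on snow. With snow = true, the clauses containing snow are satisfied and !snow drops from the rest; 4 of the 2^4 = 16 assignments to the other variables satisfy what remains.
With snow = false, by the same count on the reduced clause set, 5 assignments work.
(One model: fog=F, rose=F, cold=F, up=T, snow=F.)
Total: 4 + 5 = 9.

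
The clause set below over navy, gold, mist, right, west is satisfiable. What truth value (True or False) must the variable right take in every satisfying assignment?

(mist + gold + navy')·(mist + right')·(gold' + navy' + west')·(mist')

Suppose right = 1.
The clause (mist) is unit, so mist = 1.
Now (mist') is unsatisfied and unit — conflict.
So every satisfying assignment has right = False.

False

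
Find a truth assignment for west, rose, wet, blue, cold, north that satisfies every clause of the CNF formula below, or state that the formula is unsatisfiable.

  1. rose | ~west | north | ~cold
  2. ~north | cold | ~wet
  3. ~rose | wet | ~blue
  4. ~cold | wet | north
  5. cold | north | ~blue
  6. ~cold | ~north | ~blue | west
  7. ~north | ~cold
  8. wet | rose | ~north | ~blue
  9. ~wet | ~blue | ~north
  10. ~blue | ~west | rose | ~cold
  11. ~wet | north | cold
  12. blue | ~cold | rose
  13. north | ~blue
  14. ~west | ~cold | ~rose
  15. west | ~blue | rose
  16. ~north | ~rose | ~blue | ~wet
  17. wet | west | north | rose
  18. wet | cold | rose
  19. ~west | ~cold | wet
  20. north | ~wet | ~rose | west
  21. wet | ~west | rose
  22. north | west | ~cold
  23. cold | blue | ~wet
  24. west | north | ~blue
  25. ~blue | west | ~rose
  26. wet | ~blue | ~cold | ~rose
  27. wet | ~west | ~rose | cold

west: 0, rose: 1, wet: 0, blue: 0, cold: 0, north: 1

Suppose north = 1.
(~cold) alone gives cold = 0.
(~wet) alone gives wet = 0.
(rose) alone gives rose = 1.
(~blue) alone gives blue = 0.
(~west) alone gives west = 0.
Every clause now holds.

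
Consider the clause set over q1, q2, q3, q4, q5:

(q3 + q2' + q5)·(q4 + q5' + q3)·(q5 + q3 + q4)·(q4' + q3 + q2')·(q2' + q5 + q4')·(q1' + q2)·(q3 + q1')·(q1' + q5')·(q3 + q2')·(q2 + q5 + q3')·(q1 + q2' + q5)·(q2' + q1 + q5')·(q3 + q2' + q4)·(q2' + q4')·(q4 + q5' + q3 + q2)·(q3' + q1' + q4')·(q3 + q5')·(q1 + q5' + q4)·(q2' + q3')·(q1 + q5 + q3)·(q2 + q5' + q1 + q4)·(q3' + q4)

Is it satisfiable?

Yes

Suppose q1 = 0.
Suppose q3 = 1.
(q2') alone gives q2 = 0.
(q5) alone gives q5 = 1.
(q4) alone gives q4 = 1.
Every clause now holds.
A satisfying assignment: q1: 0,  q2: 0,  q3: 1,  q4: 1,  q5: 1.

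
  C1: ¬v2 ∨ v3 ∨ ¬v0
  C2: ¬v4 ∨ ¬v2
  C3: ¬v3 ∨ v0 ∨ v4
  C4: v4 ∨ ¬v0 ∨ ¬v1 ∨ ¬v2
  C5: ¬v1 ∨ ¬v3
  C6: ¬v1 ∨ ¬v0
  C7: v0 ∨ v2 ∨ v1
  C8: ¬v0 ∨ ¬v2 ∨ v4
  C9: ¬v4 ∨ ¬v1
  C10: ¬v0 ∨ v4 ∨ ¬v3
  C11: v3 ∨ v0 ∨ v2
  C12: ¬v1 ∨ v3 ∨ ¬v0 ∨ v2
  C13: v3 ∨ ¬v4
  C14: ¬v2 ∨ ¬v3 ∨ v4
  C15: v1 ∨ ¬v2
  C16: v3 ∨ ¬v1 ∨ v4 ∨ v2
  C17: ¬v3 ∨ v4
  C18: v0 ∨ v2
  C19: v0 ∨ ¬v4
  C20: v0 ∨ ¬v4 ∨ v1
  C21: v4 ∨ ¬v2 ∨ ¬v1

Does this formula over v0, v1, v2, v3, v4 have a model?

Yes

Suppose v4 = True.
From the singleton clause (¬v2), v2 = False.
From the singleton clause (¬v1), v1 = False.
From the singleton clause (v0), v0 = True.
From the singleton clause (v3), v3 = True.
All clauses are satisfied.
A satisfying assignment: v0 ↦ True,  v1 ↦ False,  v2 ↦ False,  v3 ↦ True,  v4 ↦ True.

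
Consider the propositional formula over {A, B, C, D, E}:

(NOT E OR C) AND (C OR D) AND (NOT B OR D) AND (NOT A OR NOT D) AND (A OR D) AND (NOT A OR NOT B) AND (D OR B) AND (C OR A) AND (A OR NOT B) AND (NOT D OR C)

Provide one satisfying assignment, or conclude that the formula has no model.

A=false,  B=false,  C=true,  D=true,  E=true

Branch on E: set E = true.
From the singleton clause (C), C = true.
Branch on B: set B = false.
From the singleton clause (D), D = true.
From the singleton clause (NOT A), A = false.
Every clause now holds.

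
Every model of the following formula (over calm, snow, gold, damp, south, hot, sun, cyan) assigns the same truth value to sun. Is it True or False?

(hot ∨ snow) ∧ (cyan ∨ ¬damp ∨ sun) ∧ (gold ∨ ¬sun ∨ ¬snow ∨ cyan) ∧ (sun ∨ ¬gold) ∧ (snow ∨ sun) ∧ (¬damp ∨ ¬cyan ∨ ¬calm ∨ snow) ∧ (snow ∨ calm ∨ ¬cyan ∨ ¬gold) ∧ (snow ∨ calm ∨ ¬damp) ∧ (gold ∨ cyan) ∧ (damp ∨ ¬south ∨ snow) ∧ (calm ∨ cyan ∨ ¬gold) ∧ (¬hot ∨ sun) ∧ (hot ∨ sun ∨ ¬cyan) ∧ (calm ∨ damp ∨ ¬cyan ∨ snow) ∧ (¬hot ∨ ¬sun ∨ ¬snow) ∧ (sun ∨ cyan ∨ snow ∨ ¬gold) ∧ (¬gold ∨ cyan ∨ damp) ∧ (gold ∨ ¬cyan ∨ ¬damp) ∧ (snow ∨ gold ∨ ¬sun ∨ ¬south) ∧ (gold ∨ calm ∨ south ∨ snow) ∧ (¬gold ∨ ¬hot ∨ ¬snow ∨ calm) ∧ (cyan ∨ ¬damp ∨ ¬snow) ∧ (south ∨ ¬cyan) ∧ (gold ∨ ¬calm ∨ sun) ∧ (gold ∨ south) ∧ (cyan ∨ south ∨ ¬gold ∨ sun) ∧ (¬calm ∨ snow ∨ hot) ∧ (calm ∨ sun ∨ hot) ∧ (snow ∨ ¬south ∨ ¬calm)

True

Suppose sun = False.
(¬gold) alone gives gold = False.
(snow) alone gives snow = True.
(cyan) alone gives cyan = True.
(¬hot) alone gives hot = False.
But (hot) is also a unit clause — contradiction.
So every satisfying assignment has sun = True.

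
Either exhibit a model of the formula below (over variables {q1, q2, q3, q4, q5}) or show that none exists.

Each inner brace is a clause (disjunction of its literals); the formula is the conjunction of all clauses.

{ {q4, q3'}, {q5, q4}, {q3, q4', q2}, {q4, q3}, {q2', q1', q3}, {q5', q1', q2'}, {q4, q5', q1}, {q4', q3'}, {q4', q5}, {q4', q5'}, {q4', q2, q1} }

UNSATISFIABLE

Branch on q4: set q4 = 1.
Unit clause (q3') forces q3 = 0.
Unit clause (q2) forces q2 = 1.
Unit clause (q1') forces q1 = 0.
Unit clause (q5) forces q5 = 1.
But (q5') is also a unit clause — contradiction.
So q4 must be the other value — set q4 = 0.
Unit clause (q3') forces q3 = 0.
But (q3) is also a unit clause — contradiction.
Both values of q4 lead to a conflict.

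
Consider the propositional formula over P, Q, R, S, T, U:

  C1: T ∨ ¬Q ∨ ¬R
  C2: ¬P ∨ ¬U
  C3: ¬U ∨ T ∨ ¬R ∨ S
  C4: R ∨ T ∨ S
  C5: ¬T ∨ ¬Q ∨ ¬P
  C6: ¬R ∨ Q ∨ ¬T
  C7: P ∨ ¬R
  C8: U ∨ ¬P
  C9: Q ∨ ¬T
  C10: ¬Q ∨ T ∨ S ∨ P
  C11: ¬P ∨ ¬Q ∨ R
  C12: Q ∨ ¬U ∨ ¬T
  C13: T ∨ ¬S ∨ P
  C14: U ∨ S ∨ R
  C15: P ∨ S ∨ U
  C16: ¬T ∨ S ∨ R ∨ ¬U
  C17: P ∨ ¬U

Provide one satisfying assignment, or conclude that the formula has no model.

P: False,  Q: True,  R: False,  S: True,  T: True,  U: False

Branch on P: set P = False.
The clause (¬R) is unit, so R = False.
The clause (¬U) is unit, so U = False.
The clause (S) is unit, so S = True.
The clause (T) is unit, so T = True.
The clause (Q) is unit, so Q = True.
This assignment satisfies each clause.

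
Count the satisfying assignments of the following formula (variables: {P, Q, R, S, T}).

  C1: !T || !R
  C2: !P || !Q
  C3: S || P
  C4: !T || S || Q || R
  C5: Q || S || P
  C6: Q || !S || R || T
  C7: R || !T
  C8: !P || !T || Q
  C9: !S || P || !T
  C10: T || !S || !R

There are 2^5 = 32 truth assignments over (P, Q, R, S, T).
Split on T. With T = true, the clauses containing T are satisfied and !T drops from the rest; 0 of the 2^4 = 16 assignments to the other variables satisfy what remains.
With T = false, by the same count on the reduced clause set, 3 assignments work.
(One model: P=F, Q=T, R=F, S=T, T=F.)
Total: 0 + 3 = 3.

3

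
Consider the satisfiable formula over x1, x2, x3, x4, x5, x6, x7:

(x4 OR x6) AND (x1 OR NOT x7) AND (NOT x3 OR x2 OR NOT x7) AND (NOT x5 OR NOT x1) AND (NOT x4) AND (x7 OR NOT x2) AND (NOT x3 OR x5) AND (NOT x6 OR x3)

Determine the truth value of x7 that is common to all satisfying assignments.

False

Suppose x7 = true.
The clause (x1) is unit, so x1 = true.
The clause (NOT x5) is unit, so x5 = false.
The clause (NOT x4) is unit, so x4 = false.
The clause (x6) is unit, so x6 = true.
The clause (NOT x3) is unit, so x3 = false.
But (x3) is also a unit clause — contradiction.
So every satisfying assignment has x7 = False.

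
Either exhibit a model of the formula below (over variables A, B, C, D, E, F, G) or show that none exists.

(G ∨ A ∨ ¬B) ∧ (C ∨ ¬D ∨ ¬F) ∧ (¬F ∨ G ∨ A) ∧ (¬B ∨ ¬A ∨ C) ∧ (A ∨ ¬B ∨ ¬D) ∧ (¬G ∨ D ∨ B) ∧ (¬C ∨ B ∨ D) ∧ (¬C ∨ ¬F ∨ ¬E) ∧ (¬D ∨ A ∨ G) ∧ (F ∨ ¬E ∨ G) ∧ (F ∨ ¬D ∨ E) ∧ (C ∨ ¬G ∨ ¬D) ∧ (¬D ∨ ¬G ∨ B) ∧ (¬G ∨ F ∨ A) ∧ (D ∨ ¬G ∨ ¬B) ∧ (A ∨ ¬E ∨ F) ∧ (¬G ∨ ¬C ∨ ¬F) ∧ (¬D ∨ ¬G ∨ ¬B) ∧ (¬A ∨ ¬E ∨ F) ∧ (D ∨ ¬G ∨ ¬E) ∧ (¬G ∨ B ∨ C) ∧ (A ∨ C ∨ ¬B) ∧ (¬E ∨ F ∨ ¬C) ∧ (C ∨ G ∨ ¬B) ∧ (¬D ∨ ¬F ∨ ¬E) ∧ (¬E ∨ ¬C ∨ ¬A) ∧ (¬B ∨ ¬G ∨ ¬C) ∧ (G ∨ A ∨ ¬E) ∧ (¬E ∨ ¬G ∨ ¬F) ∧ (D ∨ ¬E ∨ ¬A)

Branch on G: set G = False.
Branch on A: set A = True.
Branch on B: set B = False.
Branch on C: set C = False.
Branch on D: set D = False.
(¬E) alone gives E = False.
All clauses hold; F can take either value.

A=True,  B=False,  C=False,  D=False,  E=False,  F=True,  G=False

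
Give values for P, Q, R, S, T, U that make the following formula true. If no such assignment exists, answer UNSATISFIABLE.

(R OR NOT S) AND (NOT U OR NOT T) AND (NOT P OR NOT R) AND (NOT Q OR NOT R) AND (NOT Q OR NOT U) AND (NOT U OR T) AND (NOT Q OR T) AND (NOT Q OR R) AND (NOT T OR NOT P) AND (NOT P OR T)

P ↦ false; Q ↦ false; R ↦ true; S ↦ true; T ↦ false; U ↦ false

Try R = true.
Unit clause (NOT P) forces P = false.
Unit clause (NOT Q) forces Q = false.
Try U = false.
No clause remains; S, T are free.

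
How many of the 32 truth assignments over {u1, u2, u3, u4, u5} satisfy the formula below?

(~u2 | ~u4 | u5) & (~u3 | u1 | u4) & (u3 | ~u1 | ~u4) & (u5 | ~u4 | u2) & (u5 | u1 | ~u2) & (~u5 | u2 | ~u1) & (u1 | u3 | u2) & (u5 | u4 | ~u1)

There are 2^5 = 32 truth assignments over (u1, u2, u3, u4, u5).
Split on u3. With u3 = 1, the clauses containing u3 are satisfied and ~u3 drops from the rest; 4 of the 2^4 = 16 assignments to the other variables satisfy what remains.
With u3 = 0, by the same count on the reduced clause set, 3 assignments work.
Total: 4 + 3 = 7.

7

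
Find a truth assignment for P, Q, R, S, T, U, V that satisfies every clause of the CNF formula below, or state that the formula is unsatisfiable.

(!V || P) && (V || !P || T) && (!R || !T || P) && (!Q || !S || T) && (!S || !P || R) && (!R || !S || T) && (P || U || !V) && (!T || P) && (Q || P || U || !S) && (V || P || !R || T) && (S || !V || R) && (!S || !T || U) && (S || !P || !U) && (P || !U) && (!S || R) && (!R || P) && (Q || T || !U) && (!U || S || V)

P=true,  Q=true,  R=false,  S=false,  T=true,  U=false,  V=false

Try V = false.
Try P = true.
From the singleton clause (T), T = true.
Try S = false.
From the singleton clause (!U), U = false.
Every clause is now satisfied; Q, R are unconstrained.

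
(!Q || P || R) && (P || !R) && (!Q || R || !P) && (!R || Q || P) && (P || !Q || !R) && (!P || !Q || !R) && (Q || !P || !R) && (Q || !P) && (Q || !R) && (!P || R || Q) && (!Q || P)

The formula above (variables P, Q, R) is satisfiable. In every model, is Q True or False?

Suppose Q = true.
From the singleton clause (P), P = true.
From the singleton clause (R), R = true.
That conflicts with the unit clause (!R).
So every satisfying assignment has Q = False.

False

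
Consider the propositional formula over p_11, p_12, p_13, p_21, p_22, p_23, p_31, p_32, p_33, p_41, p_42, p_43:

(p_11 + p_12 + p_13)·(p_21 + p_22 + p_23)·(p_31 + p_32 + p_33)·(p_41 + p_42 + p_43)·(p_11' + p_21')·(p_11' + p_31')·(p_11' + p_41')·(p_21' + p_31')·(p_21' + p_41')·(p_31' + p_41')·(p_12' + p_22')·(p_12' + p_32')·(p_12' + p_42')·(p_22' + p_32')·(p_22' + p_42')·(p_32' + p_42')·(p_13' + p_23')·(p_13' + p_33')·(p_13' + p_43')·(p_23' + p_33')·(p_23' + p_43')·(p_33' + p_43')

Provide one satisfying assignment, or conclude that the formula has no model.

UNSATISFIABLE

Try p_11 = 0.
Try p_12 = 1.
From the singleton clause (p_22'), p_22 = 0.
From the singleton clause (p_32'), p_32 = 0.
From the singleton clause (p_42'), p_42 = 0.
Try p_21 = 1.
From the singleton clause (p_31'), p_31 = 0.
From the singleton clause (p_33), p_33 = 1.
From the singleton clause (p_41'), p_41 = 0.
From the singleton clause (p_43), p_43 = 1.
Now (p_43') is unsatisfied and unit — conflict.
That branch fails; take p_21 = 0 instead.
From the singleton clause (p_23), p_23 = 1.
From the singleton clause (p_13'), p_13 = 0.
From the singleton clause (p_33'), p_33 = 0.
From the singleton clause (p_31), p_31 = 1.
From the singleton clause (p_41'), p_41 = 0.
From the singleton clause (p_43), p_43 = 1.
Now (p_43') is unsatisfied and unit — conflict.
Either choice for p_21 ends in contradiction.
That branch fails; take p_12 = 0 instead.
From the singleton clause (p_13), p_13 = 1.
From the singleton clause (p_23'), p_23 = 0.
From the singleton clause (p_33'), p_33 = 0.
From the singleton clause (p_43'), p_43 = 0.
Try p_21 = 1.
From the singleton clause (p_31'), p_31 = 0.
From the singleton clause (p_32), p_32 = 1.
From the singleton clause (p_41'), p_41 = 0.
From the singleton clause (p_42), p_42 = 1.
Now (p_42') is unsatisfied and unit — conflict.
That branch fails; take p_21 = 0 instead.
From the singleton clause (p_22), p_22 = 1.
From the singleton clause (p_32'), p_32 = 0.
From the singleton clause (p_31), p_31 = 1.
From the singleton clause (p_41'), p_41 = 0.
From the singleton clause (p_42), p_42 = 1.
Now (p_42') is unsatisfied and unit — conflict.
Either choice for p_21 ends in contradiction.
Either choice for p_12 ends in contradiction.
That branch fails; take p_11 = 1 instead.
From the singleton clause (p_21'), p_21 = 0.
From the singleton clause (p_31'), p_31 = 0.
From the singleton clause (p_41'), p_41 = 0.
Try p_22 = 1.
From the singleton clause (p_12'), p_12 = 0.
From the singleton clause (p_32'), p_32 = 0.
From the singleton clause (p_33), p_33 = 1.
From the singleton clause (p_42'), p_42 = 0.
From the singleton clause (p_43), p_43 = 1.
Now (p_43') is unsatisfied and unit — conflict.
That branch fails; take p_22 = 0 instead.
From the singleton clause (p_23), p_23 = 1.
From the singleton clause (p_13'), p_13 = 0.
From the singleton clause (p_33'), p_33 = 0.
From the singleton clause (p_32), p_32 = 1.
From the singleton clause (p_12'), p_12 = 0.
From the singleton clause (p_42'), p_42 = 0.
From the singleton clause (p_43), p_43 = 1.
Now (p_43') is unsatisfied and unit — conflict.
Either choice for p_22 ends in contradiction.
Either choice for p_11 ends in contradiction.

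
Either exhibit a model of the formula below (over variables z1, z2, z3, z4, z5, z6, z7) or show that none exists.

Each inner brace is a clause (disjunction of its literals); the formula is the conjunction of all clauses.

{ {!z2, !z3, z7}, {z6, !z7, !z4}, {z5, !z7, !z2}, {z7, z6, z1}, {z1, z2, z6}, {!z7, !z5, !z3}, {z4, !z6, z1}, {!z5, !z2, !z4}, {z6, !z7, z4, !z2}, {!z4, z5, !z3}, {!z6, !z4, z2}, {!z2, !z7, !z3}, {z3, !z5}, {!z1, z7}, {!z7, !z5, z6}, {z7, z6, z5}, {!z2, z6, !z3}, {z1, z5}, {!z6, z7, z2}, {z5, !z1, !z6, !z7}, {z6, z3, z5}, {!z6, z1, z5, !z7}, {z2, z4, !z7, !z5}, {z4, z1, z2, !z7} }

Suppose z3 = true.
Suppose z2 = false.
Suppose z1 = true.
From the singleton clause (z7), z7 = true.
From the singleton clause (!z5), z5 = false.
From the singleton clause (!z4), z4 = false.
From the singleton clause (!z6), z6 = false.
Every clause now holds.

z1=true,  z2=false,  z3=true,  z4=false,  z5=false,  z6=false,  z7=true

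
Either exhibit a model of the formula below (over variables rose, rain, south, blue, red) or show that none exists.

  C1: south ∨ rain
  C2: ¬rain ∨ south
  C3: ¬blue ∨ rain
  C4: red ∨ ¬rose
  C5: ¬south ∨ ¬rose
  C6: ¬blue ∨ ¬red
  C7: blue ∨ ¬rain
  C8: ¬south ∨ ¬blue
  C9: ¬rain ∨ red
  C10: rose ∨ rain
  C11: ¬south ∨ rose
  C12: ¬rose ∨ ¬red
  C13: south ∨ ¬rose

UNSATISFIABLE

Case south = True:
From the singleton clause (¬rose), rose = False.
That conflicts with the unit clause (rose).
That branch fails; take south = False instead.
From the singleton clause (rain), rain = True.
That conflicts with the unit clause (¬rain).
Both values of south lead to a conflict.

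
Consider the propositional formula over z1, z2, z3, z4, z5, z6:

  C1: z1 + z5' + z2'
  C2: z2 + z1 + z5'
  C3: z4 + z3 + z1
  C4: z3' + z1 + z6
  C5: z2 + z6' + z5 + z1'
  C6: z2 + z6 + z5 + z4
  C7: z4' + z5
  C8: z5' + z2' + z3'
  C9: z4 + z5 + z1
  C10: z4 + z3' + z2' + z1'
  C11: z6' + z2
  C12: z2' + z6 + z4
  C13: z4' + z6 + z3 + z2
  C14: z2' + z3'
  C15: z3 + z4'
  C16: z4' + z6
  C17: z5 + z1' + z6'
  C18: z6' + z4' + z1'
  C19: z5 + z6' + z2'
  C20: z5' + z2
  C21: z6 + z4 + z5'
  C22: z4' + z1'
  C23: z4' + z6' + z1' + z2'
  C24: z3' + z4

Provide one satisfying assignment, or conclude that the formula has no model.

z1: 1; z2: 1; z3: 0; z4: 0; z5: 1; z6: 1

Suppose z4 = 0.
Unit clause (z3') forces z3 = 0.
Unit clause (z1) forces z1 = 1.
Suppose z6 = 1.
Unit clause (z2) forces z2 = 1.
Unit clause (z5) forces z5 = 1.
This assignment satisfies each clause.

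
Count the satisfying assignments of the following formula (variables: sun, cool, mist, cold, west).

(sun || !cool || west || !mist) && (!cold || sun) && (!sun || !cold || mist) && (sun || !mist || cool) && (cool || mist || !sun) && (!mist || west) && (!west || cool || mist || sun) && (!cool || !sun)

There are 2^5 = 32 truth assignments over (sun, cool, mist, cold, west).
Split on mist. With mist = true, the clauses containing mist are satisfied and !mist drops from the rest; 3 of the 2^4 = 16 assignments to the other variables satisfy what remains.
With mist = false, by the same count on the reduced clause set, 3 assignments work.
Total: 3 + 3 = 6.

6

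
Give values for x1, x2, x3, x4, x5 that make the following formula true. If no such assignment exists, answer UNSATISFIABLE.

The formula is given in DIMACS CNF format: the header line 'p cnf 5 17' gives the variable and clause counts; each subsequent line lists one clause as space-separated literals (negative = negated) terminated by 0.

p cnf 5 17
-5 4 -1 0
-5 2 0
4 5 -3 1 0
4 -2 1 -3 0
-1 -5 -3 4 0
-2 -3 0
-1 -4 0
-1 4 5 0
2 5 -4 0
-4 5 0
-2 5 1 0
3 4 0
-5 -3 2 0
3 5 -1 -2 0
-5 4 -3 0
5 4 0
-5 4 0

x1: False, x2: True, x3: False, x4: True, x5: True

Case x5 = True:
(x2) alone gives x2 = True.
(¬x3) alone gives x3 = False.
(x4) alone gives x4 = True.
(¬x1) alone gives x1 = False.
All clauses are satisfied.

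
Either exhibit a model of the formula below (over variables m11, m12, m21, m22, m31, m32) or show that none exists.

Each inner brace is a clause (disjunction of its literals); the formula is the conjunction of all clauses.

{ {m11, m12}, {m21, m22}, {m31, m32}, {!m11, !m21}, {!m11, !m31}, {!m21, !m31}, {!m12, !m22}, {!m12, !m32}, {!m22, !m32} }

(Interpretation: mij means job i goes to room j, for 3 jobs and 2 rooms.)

Branch on m11: set m11 = true.
The clause (!m21) is unit, so m21 = false.
The clause (m22) is unit, so m22 = true.
The clause (!m31) is unit, so m31 = false.
The clause (m32) is unit, so m32 = true.
That conflicts with the unit clause (!m32).
Backtrack on m11: now try m11 = false.
The clause (m12) is unit, so m12 = true.
The clause (!m22) is unit, so m22 = false.
The clause (m21) is unit, so m21 = true.
The clause (!m31) is unit, so m31 = false.
The clause (m32) is unit, so m32 = true.
That conflicts with the unit clause (!m32).
Either choice for m11 ends in contradiction.

UNSATISFIABLE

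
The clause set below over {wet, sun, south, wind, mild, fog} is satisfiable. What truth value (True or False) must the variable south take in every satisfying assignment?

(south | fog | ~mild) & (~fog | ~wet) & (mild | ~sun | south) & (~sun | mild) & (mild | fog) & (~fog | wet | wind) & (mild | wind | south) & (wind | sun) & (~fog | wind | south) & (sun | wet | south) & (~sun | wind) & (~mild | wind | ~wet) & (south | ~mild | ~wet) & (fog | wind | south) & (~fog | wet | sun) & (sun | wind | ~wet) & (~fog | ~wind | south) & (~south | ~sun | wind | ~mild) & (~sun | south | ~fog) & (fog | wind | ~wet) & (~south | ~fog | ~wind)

Suppose south = 0.
Branch on fog: set fog = 1.
(~wet) alone gives wet = 0.
(wind) alone gives wind = 1.
Now (~wind) is unsatisfied and unit — conflict.
That branch fails; take fog = 0 instead.
(~mild) alone gives mild = 0.
Now (mild) is unsatisfied and unit — conflict.
Both values of fog lead to a conflict.
So every satisfying assignment has south = True.

True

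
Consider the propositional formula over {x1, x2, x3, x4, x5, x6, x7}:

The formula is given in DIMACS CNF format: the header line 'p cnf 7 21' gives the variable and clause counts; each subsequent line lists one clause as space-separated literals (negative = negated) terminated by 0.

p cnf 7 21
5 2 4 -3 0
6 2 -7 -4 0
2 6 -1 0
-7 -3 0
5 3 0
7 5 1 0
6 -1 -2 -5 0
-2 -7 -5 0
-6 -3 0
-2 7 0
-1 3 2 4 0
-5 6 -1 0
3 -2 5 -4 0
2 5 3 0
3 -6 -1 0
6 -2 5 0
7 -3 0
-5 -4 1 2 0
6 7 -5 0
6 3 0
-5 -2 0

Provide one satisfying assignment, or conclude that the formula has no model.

x1 ↦ False, x2 ↦ False, x3 ↦ False, x4 ↦ False, x5 ↦ True, x6 ↦ True, x7 ↦ False

Try x7 = False.
Unit clause (¬x2) forces x2 = False.
Unit clause (¬x3) forces x3 = False.
Unit clause (x5) forces x5 = True.
Unit clause (x6) forces x6 = True.
Unit clause (¬x1) forces x1 = False.
Unit clause (¬x4) forces x4 = False.
All clauses are satisfied.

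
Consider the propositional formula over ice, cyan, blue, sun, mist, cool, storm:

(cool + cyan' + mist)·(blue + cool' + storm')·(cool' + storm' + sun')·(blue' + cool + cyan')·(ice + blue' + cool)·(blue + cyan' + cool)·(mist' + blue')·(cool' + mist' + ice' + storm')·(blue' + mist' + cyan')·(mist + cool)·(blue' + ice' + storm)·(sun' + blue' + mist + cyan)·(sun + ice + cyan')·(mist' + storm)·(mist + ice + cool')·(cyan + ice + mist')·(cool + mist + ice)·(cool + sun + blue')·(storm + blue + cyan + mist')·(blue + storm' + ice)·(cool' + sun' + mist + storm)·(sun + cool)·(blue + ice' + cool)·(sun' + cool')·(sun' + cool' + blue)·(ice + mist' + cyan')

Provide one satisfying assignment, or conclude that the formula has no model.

Try mist = 0.
From the singleton clause (cool), cool = 1.
From the singleton clause (ice), ice = 1.
From the singleton clause (sun'), sun = 0.
Try blue = 0.
From the singleton clause (storm'), storm = 0.
No clause remains; cyan is free.

ice: 1,  cyan: 1,  blue: 0,  sun: 0,  mist: 0,  cool: 1,  storm: 0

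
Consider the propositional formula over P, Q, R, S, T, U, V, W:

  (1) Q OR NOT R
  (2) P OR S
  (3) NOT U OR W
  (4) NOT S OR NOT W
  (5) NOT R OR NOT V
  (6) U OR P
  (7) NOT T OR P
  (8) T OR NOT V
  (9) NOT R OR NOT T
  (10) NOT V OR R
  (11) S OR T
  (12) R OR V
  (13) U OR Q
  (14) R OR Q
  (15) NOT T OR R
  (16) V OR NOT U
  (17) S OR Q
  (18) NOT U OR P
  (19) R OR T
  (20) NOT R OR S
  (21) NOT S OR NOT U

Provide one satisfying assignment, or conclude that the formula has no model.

Case Q = true:
Case P = true:
Case U = false:
Case S = true:
Unit clause (NOT W) forces W = false.
Case R = true:
Unit clause (NOT V) forces V = false.
Unit clause (NOT T) forces T = false.
Every clause now holds.

P: true,  Q: true,  R: true,  S: true,  T: false,  U: false,  V: false,  W: false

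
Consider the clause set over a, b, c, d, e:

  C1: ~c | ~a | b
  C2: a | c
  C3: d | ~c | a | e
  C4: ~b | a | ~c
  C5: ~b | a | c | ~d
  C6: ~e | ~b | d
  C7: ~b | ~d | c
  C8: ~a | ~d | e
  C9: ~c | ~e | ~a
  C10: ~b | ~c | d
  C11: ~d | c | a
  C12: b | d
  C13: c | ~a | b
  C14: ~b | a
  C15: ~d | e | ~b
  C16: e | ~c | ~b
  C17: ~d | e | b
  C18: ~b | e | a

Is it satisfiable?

Yes, satisfiable

Case a = 0:
From the singleton clause (c), c = 1.
From the singleton clause (~b), b = 0.
From the singleton clause (d), d = 1.
From the singleton clause (e), e = 1.
This assignment satisfies each clause.
A satisfying assignment: a: 0; b: 0; c: 1; d: 1; e: 1.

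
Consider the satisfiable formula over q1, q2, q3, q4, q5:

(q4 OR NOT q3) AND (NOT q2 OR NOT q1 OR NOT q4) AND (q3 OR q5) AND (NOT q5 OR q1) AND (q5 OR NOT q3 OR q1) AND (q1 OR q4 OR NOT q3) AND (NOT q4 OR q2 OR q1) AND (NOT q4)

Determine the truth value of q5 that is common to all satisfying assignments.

Suppose q5 = false.
(q3) alone gives q3 = true.
(q4) alone gives q4 = true.
That conflicts with the unit clause (NOT q4).
So every satisfying assignment has q5 = True.

True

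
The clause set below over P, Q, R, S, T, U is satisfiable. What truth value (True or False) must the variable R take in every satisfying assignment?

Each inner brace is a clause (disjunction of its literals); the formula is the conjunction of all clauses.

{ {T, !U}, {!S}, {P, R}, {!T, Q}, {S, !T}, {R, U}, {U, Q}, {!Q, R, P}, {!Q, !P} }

Suppose R = false.
From the singleton clause (!S), S = false.
From the singleton clause (P), P = true.
From the singleton clause (!T), T = false.
From the singleton clause (!U), U = false.
But (U) is also a unit clause — contradiction.
So every satisfying assignment has R = True.

True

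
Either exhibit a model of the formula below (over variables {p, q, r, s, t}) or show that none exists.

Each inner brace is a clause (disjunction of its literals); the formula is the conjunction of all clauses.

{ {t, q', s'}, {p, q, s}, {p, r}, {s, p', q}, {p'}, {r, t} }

The clause (p') is unit, so p = 0.
The clause (r) is unit, so r = 1.
Try q = 1.
Try t = 1.
No clause remains; s is free.

p=0; q=1; r=1; s=1; t=1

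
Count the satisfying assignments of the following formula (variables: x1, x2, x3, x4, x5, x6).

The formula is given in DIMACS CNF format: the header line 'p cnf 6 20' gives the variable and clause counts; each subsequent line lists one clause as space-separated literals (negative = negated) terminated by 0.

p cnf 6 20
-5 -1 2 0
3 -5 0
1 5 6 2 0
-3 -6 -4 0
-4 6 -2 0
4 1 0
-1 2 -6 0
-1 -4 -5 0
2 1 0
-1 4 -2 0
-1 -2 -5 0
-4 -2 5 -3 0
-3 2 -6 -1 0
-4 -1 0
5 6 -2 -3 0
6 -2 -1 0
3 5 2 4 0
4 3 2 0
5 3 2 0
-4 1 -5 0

There are 2^6 = 64 truth assignments over (x1, x2, x3, x4, x5, x6).
Split on x2. With x2 = True, the clauses containing x2 are satisfied and ¬x2 drops from the rest; 1 of the 2^5 = 32 assignments to the other variables satisfy what remains.
With x2 = False, by the same count on the reduced clause set, 1 assignment works.
(One model: x1=F, x2=T, x3=F, x4=T, x5=F, x6=T.)
Total: 1 + 1 = 2.

2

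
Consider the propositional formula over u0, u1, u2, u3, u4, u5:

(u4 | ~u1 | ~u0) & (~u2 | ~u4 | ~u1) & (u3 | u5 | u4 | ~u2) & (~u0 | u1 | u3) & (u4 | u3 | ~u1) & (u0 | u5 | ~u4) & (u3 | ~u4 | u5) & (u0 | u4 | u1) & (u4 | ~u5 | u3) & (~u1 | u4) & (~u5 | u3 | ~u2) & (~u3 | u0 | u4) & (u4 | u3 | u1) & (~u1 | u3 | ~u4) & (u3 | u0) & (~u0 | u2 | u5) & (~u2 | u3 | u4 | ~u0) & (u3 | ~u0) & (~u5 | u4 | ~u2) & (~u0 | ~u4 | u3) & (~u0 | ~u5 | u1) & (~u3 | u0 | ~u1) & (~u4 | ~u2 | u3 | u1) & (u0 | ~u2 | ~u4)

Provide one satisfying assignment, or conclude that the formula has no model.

Case u1 = 0:
Case u0 = 1:
(u3) alone gives u3 = 1.
(~u5) alone gives u5 = 0.
(u2) alone gives u2 = 1.
All clauses hold; u4 can take either value.

u0: 1,  u1: 0,  u2: 1,  u3: 1,  u4: 0,  u5: 0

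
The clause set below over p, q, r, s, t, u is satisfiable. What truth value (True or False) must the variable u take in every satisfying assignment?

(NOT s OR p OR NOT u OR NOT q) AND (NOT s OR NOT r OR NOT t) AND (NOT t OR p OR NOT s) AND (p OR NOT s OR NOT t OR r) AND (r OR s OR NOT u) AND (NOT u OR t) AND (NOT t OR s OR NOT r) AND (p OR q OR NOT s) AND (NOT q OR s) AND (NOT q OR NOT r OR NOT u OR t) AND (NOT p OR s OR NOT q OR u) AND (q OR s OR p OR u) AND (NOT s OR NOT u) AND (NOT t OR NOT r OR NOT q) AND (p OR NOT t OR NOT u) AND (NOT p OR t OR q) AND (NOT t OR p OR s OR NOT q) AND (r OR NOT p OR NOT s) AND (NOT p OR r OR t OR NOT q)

False

Suppose u = true.
The clause (t) is unit, so t = true.
The clause (NOT s) is unit, so s = false.
The clause (r) is unit, so r = true.
But (NOT r) is also a unit clause — contradiction.
So every satisfying assignment has u = False.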